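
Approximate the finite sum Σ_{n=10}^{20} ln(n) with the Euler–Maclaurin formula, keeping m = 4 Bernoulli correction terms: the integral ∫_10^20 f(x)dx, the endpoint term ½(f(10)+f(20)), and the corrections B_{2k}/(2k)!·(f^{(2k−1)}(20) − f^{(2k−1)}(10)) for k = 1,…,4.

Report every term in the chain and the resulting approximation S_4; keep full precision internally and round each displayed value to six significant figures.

S_4 ≈ 29.5338

The integral term ∫_10^20 ln(x) dx = 26.8888.
Endpoint term: (f(10) + f(20))/2 = (2.30259 + 2.99573)/2 = 2.64916.
Running total after boundary: 29.5380.
Correction k=1: B_{2}/2! · (f^{(1)}(20) − f^{(1)}(10)) = 1/12 · (0.0500000 − 0.100000) = -0.00416667.
After k=1: 29.5338.
Correction k=2: B_{4}/4! · (f^{(3)}(20) − f^{(3)}(10)) = −1/720 · (0.000250000 − 0.00200000) = 2.43056e-06.
After k=2: 29.5338.
Correction k=3: B_{6}/6! · (f^{(5)}(20) − f^{(5)}(10)) = 1/30240 · (7.50000e-06 − 0.000240000) = -7.68849e-09.
After k=3: 29.5338.
Correction k=4: B_{8}/8! · (f^{(7)}(20) − f^{(7)}(10)) = −1/1209600 · (5.62500e-07 − 7.20000e-05) = 5.90588e-11.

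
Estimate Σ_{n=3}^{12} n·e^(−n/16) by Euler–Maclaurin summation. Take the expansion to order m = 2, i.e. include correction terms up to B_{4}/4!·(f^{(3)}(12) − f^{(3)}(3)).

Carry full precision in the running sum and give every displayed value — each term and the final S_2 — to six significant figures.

The integral term ∫_3^12 x·e^(−x/16) dx = 40.4046.
Endpoint term: (f(3) + f(12))/2 = (2.48709 + 5.66840)/2 = 4.07774.
Integral + boundary = 44.4824.
Order-1 term: 1/12 · (0.118092 − 0.673586) = -0.0462912.
Running total after k=1: 44.4361.
Order-2 term: −1/720 · (0.00415166 − 0.00910799) = 6.88379e-06.

S_2 ≈ 44.4361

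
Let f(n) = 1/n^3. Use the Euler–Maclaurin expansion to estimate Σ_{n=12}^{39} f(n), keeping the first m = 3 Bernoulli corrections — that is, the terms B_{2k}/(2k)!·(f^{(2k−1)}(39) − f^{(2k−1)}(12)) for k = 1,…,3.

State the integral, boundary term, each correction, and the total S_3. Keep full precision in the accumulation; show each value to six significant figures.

S_3 ≈ 0.00345319

Integral: ∫_12^39 1/x^3 dx = 0.00314349.
½[f(12) + f(39)] = ½[0.000578704 + 1.68580e-05] = 0.000297781.
Integral + boundary = 0.00344127.
Correction k=1: B_{2}/2! · (f^{(1)}(39) − f^{(1)}(12)) = 1/12 · (-1.29677e-06 − (-0.000144676)) = 1.19483e-05.
Partial sum through k=1: 0.00345322.
Correction k=2: B_{4}/4! · (f^{(3)}(39) − f^{(3)}(12)) = −1/720 · (-1.70515e-08 − (-2.00939e-05)) = -2.78845e-08.
Partial sum through k=2: 0.00345319.
Correction k=3: B_{6}/6! · (f^{(5)}(39) − f^{(5)}(12)) = 1/30240 · (-4.70851e-10 − (-5.86071e-06)) = 1.93791e-10.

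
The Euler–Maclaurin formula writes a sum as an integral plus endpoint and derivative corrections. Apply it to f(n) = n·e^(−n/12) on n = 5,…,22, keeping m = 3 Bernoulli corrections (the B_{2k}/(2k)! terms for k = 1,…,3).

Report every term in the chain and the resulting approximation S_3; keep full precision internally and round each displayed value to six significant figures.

The integral term ∫_5^22 x·e^(−x/12) dx = 69.2542.
Boundary: ½(f(5) + f(22)) = ½(3.29620 + 3.51735) = 3.40678.
Integral + boundary = 72.6609.
Correction k=1: B_{2}/2! · (f^{(1)}(22) − f^{(1)}(5)) = 1/12 · (-0.133233 − 0.384557) = -0.0431492.
After k=1: 72.6178.
Correction k=2: B_{4}/4! · (f^{(3)}(22) − f^{(3)}(5)) = −1/720 · (0.00129532 − 0.0118267) = 1.46269e-05.
After k=2: 72.6178.
Correction k=3: B_{6}/6! · (f^{(5)}(22) − f^{(5)}(5)) = 1/30240 · (2.44158e-05 − 0.000145714) = -4.01117e-09.

S_3 ≈ 72.6178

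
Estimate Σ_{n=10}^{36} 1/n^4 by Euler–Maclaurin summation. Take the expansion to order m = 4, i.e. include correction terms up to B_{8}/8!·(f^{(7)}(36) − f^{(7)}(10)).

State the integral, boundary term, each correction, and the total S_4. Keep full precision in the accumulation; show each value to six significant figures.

∫_10^36 1/x^4 dx evaluates to 0.000326189.
Endpoint term: (f(10) + f(36))/2 = (0.000100000 + 5.95374e-07)/2 = 5.02977e-05.
Integral + boundary = 0.000376487.
Order-1 term: 1/12 · (-6.61527e-08 − (-4.00000e-05)) = 3.32782e-06.
After k=1: 0.000379814.
Order-2 term: −1/720 · (-1.53131e-09 − (-1.20000e-05)) = -1.66645e-08.
After k=2: 0.000379798.
Order-3 term: 1/30240 · (-6.61678e-11 − (-6.72000e-06)) = 2.22220e-10.
After k=3: 0.000379798.
Order-4 term: −1/1209600 · (-4.59499e-12 − (-6.04800e-06)) = -5.00000e-12.

S_4 ≈ 0.000379798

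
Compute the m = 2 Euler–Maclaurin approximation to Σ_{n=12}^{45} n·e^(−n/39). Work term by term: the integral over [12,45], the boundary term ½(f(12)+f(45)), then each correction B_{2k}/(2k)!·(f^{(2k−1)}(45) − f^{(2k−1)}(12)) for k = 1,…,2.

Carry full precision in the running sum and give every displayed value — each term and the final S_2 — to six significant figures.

S_2 ≈ 440.338

Integral: ∫_12^45 x·e^(−x/39) dx = 428.876.
½[f(12) + f(45)] = ½[8.82170 + 14.1940] = 11.5078.
Running total after boundary: 440.384.
Correction k=1: B_{2}/2! · (f^{(1)}(45) − f^{(1)}(12)) = 1/12 · (-0.0485263 − 0.508944) = -0.0464559.
Running total after k=1: 440.338.
Correction k=2: B_{4}/4! · (f^{(3)}(45) − f^{(3)}(12)) = −1/720 · (0.000382851 − 0.00130127) = 1.27558e-06.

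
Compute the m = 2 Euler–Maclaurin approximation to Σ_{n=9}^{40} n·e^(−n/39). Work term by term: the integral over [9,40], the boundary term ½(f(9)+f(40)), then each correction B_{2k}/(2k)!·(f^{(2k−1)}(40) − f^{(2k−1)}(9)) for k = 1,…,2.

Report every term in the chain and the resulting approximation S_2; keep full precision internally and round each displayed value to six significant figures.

S_2 ≈ 392.172

Integral: ∫_9^40 x·e^(−x/39) dx = 381.480.
Endpoint term: (f(9) + f(40))/2 = (7.14530 + 14.3427)/2 = 10.7440.
So far: 392.224.
k=1: B_{2}/(2)! × [f^{(1)}(40) − f^{(1)}(9)] = 1/12 × (-0.00919401 − 0.610710) = -0.0516586.
Partial sum through k=1: 392.172.
k=2: B_{4}/(4)! × [f^{(3)}(40) − f^{(3)}(9)] = −1/720 × (0.000465443 − 0.00144547) = 1.36114e-06.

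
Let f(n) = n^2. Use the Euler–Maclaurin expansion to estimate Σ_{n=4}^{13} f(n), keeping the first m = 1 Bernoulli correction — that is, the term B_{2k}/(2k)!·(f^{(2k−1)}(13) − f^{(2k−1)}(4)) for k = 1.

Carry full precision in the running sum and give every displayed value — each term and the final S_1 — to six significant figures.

∫_4^13 x^2 dx evaluates to 711.000.
Endpoint term: (f(4) + f(13))/2 = (16.0000 + 169.000)/2 = 92.5000.
Running total after boundary: 803.500.
Order-1 term: 1/12 · (26.0000 − 8.00000) = 1.50000.

S_1 ≈ 805.000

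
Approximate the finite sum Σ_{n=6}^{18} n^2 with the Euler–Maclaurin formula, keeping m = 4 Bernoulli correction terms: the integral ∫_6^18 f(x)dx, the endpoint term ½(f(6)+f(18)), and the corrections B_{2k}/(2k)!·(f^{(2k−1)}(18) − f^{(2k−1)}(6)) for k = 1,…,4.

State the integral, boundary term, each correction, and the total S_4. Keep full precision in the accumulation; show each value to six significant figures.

S_4 ≈ 2054.00

The integral term ∫_6^18 x^2 dx = 1872.00.
½[f(6) + f(18)] = ½[36.0000 + 324.000] = 180.000.
Integral + boundary = 2052.00.
Order-1 term: 1/12 · (36.0000 − 12.0000) = 2.00000.
Running total after k=1: 2054.00.
Order-2 term: −1/720 · (0.00000 − 0.00000) = 0.00000.
Running total after k=2: 2054.00.
Order-3 term: 1/30240 · (0.00000 − 0.00000) = 0.00000.
Running total after k=3: 2054.00.
Order-4 term: −1/1209600 · (0.00000 − 0.00000) = 0.00000.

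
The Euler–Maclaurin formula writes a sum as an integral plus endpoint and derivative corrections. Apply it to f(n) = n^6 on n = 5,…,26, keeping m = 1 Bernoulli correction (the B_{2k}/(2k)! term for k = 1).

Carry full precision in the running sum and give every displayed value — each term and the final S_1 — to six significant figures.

∫_5^26 x^6 dx evaluates to 1.14739e+09.
Boundary: ½(f(5) + f(26)) = ½(15625.0 + 3.08916e+08) = 1.54466e+08.
Integral + boundary = 1.30186e+09.
Correction k=1: B_{2}/2! · (f^{(1)}(26) − f^{(1)}(5)) = 1/12 · (7.12883e+07 − 18750.0) = 5.93913e+06.

S_1 ≈ 1.30780e+09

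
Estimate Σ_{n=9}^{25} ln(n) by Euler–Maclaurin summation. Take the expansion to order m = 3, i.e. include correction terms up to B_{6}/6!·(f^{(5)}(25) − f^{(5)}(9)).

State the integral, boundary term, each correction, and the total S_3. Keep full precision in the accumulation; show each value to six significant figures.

Integral: ∫_9^25 ln(x) dx = 44.6969.
½[f(9) + f(25)] = ½[2.19722 + 3.21888] = 2.70805.
So far: 47.4049.
k=1: B_{2}/(2)! × [f^{(1)}(25) − f^{(1)}(9)] = 1/12 × (0.0400000 − 0.111111) = -0.00592593.
Partial sum through k=1: 47.3990.
k=2: B_{4}/(4)! × [f^{(3)}(25) − f^{(3)}(9)] = −1/720 × (0.000128000 − 0.00274348) = 3.63262e-06.
Partial sum through k=2: 47.3990.
k=3: B_{6}/(6)! × [f^{(5)}(25) − f^{(5)}(9)] = 1/30240 × (2.45760e-06 − 0.000406442) = -1.33593e-08.

S_3 ≈ 47.3990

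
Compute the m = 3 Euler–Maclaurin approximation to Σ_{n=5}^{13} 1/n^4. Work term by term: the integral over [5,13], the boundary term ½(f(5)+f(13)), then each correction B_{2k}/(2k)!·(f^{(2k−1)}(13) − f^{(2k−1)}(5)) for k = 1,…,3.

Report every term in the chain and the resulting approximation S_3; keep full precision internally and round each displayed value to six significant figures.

S_3 ≈ 0.00343620

∫_5^13 1/x^4 dx evaluates to 0.00251494.
Endpoint term: (f(5) + f(13))/2 = (0.00160000 + 3.50128e-05)/2 = 0.000817506.
Integral + boundary = 0.00333245.
Correction k=1: B_{2}/2! · (f^{(1)}(13) − f^{(1)}(5)) = 1/12 · (-1.07732e-05 − (-0.00128000)) = 0.000105769.
After k=1: 0.00343822.
Correction k=2: B_{4}/4! · (f^{(3)}(13) − f^{(3)}(5)) = −1/720 · (-1.91240e-06 − (-0.00153600)) = -2.13068e-06.
After k=2: 0.00343609.
Correction k=3: B_{6}/6! · (f^{(5)}(13) − f^{(5)}(5)) = 1/30240 · (-6.33693e-07 − (-0.00344064)) = 1.13757e-07.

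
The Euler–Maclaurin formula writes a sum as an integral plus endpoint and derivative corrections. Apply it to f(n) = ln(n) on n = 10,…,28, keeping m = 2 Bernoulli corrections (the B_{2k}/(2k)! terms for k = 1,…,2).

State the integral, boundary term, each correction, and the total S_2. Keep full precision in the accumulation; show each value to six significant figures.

Integral: ∫_10^28 ln(x) dx = 52.2759.
Boundary: ½(f(10) + f(28)) = ½(2.30259 + 3.33220) = 2.81739.
Integral + boundary = 55.0933.
k=1: B_{2}/(2)! × [f^{(1)}(28) − f^{(1)}(10)] = 1/12 × (0.0357143 − 0.100000) = -0.00535714.
After k=1: 55.0879.
k=2: B_{4}/(4)! × [f^{(3)}(28) − f^{(3)}(10)] = −1/720 × (9.11079e-05 − 0.00200000) = 2.65124e-06.

S_2 ≈ 55.0879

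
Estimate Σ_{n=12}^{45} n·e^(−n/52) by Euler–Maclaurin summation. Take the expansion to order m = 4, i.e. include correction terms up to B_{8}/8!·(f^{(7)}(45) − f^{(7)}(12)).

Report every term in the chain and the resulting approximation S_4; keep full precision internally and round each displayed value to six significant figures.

S_4 ≈ 533.395

The integral term ∫_12^45 x·e^(−x/52) dx = 519.207.
½[f(12) + f(45)] = ½[9.52707 + 18.9400] = 14.2336.
So far: 533.441.
Correction k=1: B_{2}/2! · (f^{(1)}(45) − f^{(1)}(12)) = 1/12 · (0.0566582 − 0.610710) = -0.0461710.
After k=1: 533.395.
Correction k=2: B_{4}/4! · (f^{(3)}(45) − f^{(3)}(12)) = −1/720 · (0.000332262 − 0.000813075) = 6.67795e-07.
After k=2: 533.395.
Correction k=3: B_{6}/6! · (f^{(5)}(45) − f^{(5)}(12)) = 1/30240 · (2.38007e-07 − 5.17861e-07) = -9.25442e-12.
After k=3: 533.395.
Correction k=4: B_{8}/8! · (f^{(7)}(45) − f^{(7)}(12)) = −1/1209600 · (1.30598e-10 − 2.71830e-10) = 1.16760e-16.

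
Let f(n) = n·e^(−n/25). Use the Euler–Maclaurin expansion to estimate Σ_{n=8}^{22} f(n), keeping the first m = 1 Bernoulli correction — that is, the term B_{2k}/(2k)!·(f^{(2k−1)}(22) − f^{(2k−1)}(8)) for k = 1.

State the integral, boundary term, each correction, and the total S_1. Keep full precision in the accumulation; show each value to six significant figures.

S_1 ≈ 119.133

Integral: ∫_8^22 x·e^(−x/25) dx = 111.703.
Boundary: ½(f(8) + f(22)) = ½(5.80919 + 9.12522) = 7.46721.
So far: 119.170.
Order-1 term: 1/12 · (0.0497739 − 0.493781) = -0.0370006.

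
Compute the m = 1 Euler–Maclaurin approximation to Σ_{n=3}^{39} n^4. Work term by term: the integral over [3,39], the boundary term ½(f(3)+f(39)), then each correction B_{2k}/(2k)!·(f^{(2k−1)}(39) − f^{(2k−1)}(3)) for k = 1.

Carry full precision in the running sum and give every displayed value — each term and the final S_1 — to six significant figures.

S_1 ≈ 1.92213e+07

Integral: ∫_3^39 x^4 dx = 1.80448e+07.
½[f(3) + f(39)] = ½[81.0000 + 2.31344e+06] = 1.15676e+06.
Integral + boundary = 1.92016e+07.
Order-1 term: 1/12 · (237276 − 108.000) = 19764.0.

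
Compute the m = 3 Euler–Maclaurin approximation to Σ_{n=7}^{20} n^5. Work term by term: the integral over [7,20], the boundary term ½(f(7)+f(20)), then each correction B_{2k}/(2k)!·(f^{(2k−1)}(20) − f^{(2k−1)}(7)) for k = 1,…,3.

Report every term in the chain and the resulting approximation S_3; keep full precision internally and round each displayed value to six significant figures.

S_3 ≈ 1.23211e+07

The integral term ∫_7^20 x^5 dx = 1.06471e+07.
Endpoint term: (f(7) + f(20))/2 = (16807.0 + 3.20000e+06)/2 = 1.60840e+06.
So far: 1.22555e+07.
Order-1 term: 1/12 · (800000 − 12005.0) = 65666.2.
Running total after k=1: 1.23211e+07.
Order-2 term: −1/720 · (24000.0 − 2940.00) = -29.2500.
Running total after k=2: 1.23211e+07.
Order-3 term: 1/30240 · (120.000 − 120.000) = 0.00000.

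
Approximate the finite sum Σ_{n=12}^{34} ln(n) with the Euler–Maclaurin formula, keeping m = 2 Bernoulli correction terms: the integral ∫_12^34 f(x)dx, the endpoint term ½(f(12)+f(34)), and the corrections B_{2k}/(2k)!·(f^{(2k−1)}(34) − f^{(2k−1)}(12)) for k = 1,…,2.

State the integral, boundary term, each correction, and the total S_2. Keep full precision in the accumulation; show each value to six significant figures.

∫_12^34 ln(x) dx evaluates to 68.0774.
Boundary: ½(f(12) + f(34)) = ½(2.48491 + 3.52636) = 3.00563.
So far: 71.0830.
k=1: B_{2}/(2)! × [f^{(1)}(34) − f^{(1)}(12)] = 1/12 × (0.0294118 − 0.0833333) = -0.00449346.
Partial sum through k=1: 71.0785.
k=2: B_{4}/(4)! × [f^{(3)}(34) − f^{(3)}(12)] = −1/720 × (5.08854e-05 − 0.00115741) = 1.53684e-06.

S_2 ≈ 71.0785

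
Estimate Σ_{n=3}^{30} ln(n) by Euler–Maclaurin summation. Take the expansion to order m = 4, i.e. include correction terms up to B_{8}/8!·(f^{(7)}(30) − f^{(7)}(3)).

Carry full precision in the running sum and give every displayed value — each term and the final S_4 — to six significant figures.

S_4 ≈ 73.9651

∫_3^30 ln(x) dx evaluates to 71.7401.
½[f(3) + f(30)] = ½[1.09861 + 3.40120] = 2.24990.
Integral + boundary = 73.9900.
Order-1 term: 1/12 · (0.0333333 − 0.333333) = -0.0250000.
Running total after k=1: 73.9650.
Order-2 term: −1/720 · (7.40741e-05 − 0.0740741) = 0.000102778.
Running total after k=2: 73.9651.
Order-3 term: 1/30240 · (9.87654e-07 − 0.0987654) = -3.26602e-06.
Running total after k=3: 73.9651.
Order-4 term: −1/1209600 · (3.29218e-08 − 0.329218) = 2.72171e-07.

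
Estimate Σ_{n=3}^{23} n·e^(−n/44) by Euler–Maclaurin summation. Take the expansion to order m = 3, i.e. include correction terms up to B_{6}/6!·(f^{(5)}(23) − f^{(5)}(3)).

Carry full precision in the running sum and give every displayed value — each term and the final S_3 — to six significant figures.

S_3 ≈ 191.997

∫_3^23 x·e^(−x/44) dx evaluates to 183.826.
½[f(3) + f(23)] = ½[2.80227 + 13.6367] = 8.21950.
Integral + boundary = 192.046.
k=1: B_{2}/(2)! × [f^{(1)}(23) − f^{(1)}(3)] = 1/12 × (0.282976 − 0.870403) = -0.0489522.
Running total after k=1: 191.997.
k=2: B_{4}/(4)! × [f^{(3)}(23) − f^{(3)}(3)] = −1/720 × (0.000758666 − 0.00141456) = 9.10960e-07.
Running total after k=2: 191.997.
k=3: B_{6}/(6)! × [f^{(5)}(23) − f^{(5)}(3)] = 1/30240 × (7.08248e-07 − 1.22909e-06) = -1.72238e-11.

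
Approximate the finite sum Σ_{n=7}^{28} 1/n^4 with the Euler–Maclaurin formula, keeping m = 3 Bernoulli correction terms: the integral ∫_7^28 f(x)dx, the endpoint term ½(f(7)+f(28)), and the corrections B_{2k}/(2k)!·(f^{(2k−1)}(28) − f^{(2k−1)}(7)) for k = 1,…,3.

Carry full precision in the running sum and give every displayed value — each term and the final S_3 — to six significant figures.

∫_7^28 1/x^4 dx evaluates to 0.000956633.
Endpoint term: (f(7) + f(28))/2 = (0.000416493 + 1.62693e-06)/2 = 0.000209060.
Integral + boundary = 0.00116569.
Order-1 term: 1/12 · (-2.32418e-07 − (-0.000237996)) = 1.98136e-05.
Partial sum through k=1: 0.00118551.
Order-2 term: −1/720 · (-8.89355e-09 − (-0.000145712)) = -2.02365e-07.
Partial sum through k=2: 0.00118530.
Order-3 term: 1/30240 · (-6.35253e-10 − (-0.000166528)) = 5.50685e-09.

S_3 ≈ 0.00118531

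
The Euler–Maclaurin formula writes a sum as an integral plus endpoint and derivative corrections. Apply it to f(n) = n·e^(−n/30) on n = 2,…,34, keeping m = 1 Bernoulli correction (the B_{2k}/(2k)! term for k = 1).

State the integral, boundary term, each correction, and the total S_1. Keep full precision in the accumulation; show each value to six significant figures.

The integral term ∫_2^34 x·e^(−x/30) dx = 279.927.
Boundary: ½(f(2) + f(34)) = ½(1.87101 + 10.9466) = 6.40880.
Running total after boundary: 286.336.
Correction k=1: B_{2}/2! · (f^{(1)}(34) − f^{(1)}(2)) = 1/12 · (-0.0429278 − 0.873140) = -0.0763390.

S_1 ≈ 286.259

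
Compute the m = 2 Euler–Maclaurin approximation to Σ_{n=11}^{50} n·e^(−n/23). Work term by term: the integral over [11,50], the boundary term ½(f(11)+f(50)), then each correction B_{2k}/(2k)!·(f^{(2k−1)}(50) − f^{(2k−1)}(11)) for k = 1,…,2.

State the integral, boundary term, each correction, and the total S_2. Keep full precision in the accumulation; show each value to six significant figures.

The integral term ∫_11^50 x·e^(−x/23) dx = 293.775.
½[f(11) + f(50)] = ½[6.81847 + 5.68659] = 6.25253.
So far: 300.028.
Correction k=1: B_{2}/2! · (f^{(1)}(50) − f^{(1)}(11)) = 1/12 · (-0.133511 − 0.323405) = -0.0380764.
Partial sum through k=1: 299.990.
Correction k=2: B_{4}/4! · (f^{(3)}(50) − f^{(3)}(11)) = −1/720 · (0.000177604 − 0.00295487) = 3.85731e-06.

S_2 ≈ 299.990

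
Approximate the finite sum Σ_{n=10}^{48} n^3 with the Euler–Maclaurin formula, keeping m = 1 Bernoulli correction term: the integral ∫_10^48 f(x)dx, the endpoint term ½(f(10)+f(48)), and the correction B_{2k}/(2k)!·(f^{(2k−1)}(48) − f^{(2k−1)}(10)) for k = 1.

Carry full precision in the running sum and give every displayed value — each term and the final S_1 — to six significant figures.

∫_10^48 x^3 dx evaluates to 1.32460e+06.
½[f(10) + f(48)] = ½[1000.00 + 110592] = 55796.0.
So far: 1.38040e+06.
k=1: B_{2}/(2)! × [f^{(1)}(48) − f^{(1)}(10)] = 1/12 × (6912.00 − 300.000) = 551.000.

S_1 ≈ 1.38095e+06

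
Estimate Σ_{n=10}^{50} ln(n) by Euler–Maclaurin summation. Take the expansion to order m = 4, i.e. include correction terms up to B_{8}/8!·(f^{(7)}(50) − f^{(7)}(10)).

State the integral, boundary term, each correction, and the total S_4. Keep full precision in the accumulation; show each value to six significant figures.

The integral term ∫_10^50 ln(x) dx = 132.575.
Endpoint term: (f(10) + f(50))/2 = (2.30259 + 3.91202)/2 = 3.10730.
Integral + boundary = 135.683.
Order-1 term: 1/12 · (0.0200000 − 0.100000) = -0.00666667.
After k=1: 135.676.
Order-2 term: −1/720 · (1.60000e-05 − 0.00200000) = 2.75556e-06.
After k=2: 135.676.
Order-3 term: 1/30240 · (7.68000e-08 − 0.000240000) = -7.93397e-09.
After k=3: 135.676.
Order-4 term: −1/1209600 · (9.21600e-10 − 7.20000e-05) = 5.95230e-11.

S_4 ≈ 135.676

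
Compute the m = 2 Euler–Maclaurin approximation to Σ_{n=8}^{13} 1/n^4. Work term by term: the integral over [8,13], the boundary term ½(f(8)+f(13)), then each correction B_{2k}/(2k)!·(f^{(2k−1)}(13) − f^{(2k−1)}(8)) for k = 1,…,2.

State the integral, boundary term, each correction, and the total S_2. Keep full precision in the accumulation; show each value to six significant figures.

S_2 ≈ 0.000648094

The integral term ∫_8^13 1/x^4 dx = 0.000499320.
Boundary: ½(f(8) + f(13)) = ½(0.000244141 + 3.50128e-05) = 0.000139577.
So far: 0.000638896.
Correction k=1: B_{2}/2! · (f^{(1)}(13) − f^{(1)}(8)) = 1/12 · (-1.07732e-05 − (-0.000122070)) = 9.27476e-06.
Partial sum through k=1: 0.000648171.
Correction k=2: B_{4}/4! · (f^{(3)}(13) − f^{(3)}(8)) = −1/720 · (-1.91240e-06 − (-5.72205e-05)) = -7.68168e-08.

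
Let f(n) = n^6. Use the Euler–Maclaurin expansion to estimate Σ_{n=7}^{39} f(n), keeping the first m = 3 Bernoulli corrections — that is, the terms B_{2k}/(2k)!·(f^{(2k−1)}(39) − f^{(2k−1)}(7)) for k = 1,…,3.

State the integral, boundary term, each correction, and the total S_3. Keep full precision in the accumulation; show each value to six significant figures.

Integral: ∫_7^39 x^6 dx = 1.96043e+10.
Boundary: ½(f(7) + f(39)) = ½(117649 + 3.51874e+09) = 1.75943e+09.
Integral + boundary = 2.13637e+10.
Order-1 term: 1/12 · (5.41345e+08 − 100842) = 4.51037e+07.
After k=1: 2.14088e+10.
Order-2 term: −1/720 · (7.11828e+06 − 41160.0) = -9829.33.
After k=2: 2.14088e+10.
Order-3 term: 1/30240 · (28080.0 − 5040.00) = 0.761905.

S_3 ≈ 2.14088e+10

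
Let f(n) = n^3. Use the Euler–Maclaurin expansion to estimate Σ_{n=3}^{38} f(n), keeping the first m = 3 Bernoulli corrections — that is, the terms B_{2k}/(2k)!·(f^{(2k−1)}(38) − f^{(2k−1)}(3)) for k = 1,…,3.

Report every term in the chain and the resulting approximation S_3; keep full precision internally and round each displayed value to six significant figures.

S_3 ≈ 549072

Integral: ∫_3^38 x^3 dx = 521264.
Boundary: ½(f(3) + f(38)) = ½(27.0000 + 54872.0) = 27449.5.
So far: 548713.
k=1: B_{2}/(2)! × [f^{(1)}(38) − f^{(1)}(3)] = 1/12 × (4332.00 − 27.0000) = 358.750.
Partial sum through k=1: 549072.
k=2: B_{4}/(4)! × [f^{(3)}(38) − f^{(3)}(3)] = −1/720 × (6.00000 − 6.00000) = 0.00000.
Partial sum through k=2: 549072.
k=3: B_{6}/(6)! × [f^{(5)}(38) − f^{(5)}(3)] = 1/30240 × (0.00000 − 0.00000) = 0.00000.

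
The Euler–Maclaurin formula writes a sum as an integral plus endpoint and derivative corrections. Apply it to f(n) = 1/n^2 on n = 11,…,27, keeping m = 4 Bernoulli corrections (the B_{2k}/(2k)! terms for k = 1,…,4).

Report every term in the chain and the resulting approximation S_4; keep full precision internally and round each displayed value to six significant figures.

The integral term ∫_11^27 1/x^2 dx = 0.0538721.
½[f(11) + f(27)] = ½[0.00826446 + 0.00137174] = 0.00481810.
So far: 0.0586902.
k=1: B_{2}/(2)! × [f^{(1)}(27) − f^{(1)}(11)] = 1/12 × (-0.000101611 − (-0.00150263)) = 0.000116752.
Running total after k=1: 0.0588069.
k=2: B_{4}/(4)! × [f^{(3)}(27) − f^{(3)}(11)] = −1/720 × (-1.67260e-06 − (-0.000149021)) = -2.04651e-07.
Running total after k=2: 0.0588067.
k=3: B_{6}/(6)! × [f^{(5)}(27) − f^{(5)}(11)] = 1/30240 × (-6.88313e-08 − (-3.69474e-05)) = 1.21953e-09.
Running total after k=3: 0.0588067.
k=4: B_{8}/(8)! × [f^{(7)}(27) − f^{(7)}(11)] = −1/1209600 × (-5.28745e-09 − (-1.70996e-05)) = -1.41322e-11.

S_4 ≈ 0.0588067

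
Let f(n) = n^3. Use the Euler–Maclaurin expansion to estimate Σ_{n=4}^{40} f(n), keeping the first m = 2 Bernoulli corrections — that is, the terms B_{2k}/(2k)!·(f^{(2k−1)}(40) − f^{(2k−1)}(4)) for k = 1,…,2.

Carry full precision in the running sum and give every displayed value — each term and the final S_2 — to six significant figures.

The integral term ∫_4^40 x^3 dx = 639936.
Endpoint term: (f(4) + f(40))/2 = (64.0000 + 64000.0)/2 = 32032.0.
Running total after boundary: 671968.
Correction k=1: B_{2}/2! · (f^{(1)}(40) − f^{(1)}(4)) = 1/12 · (4800.00 − 48.0000) = 396.000.
After k=1: 672364.
Correction k=2: B_{4}/4! · (f^{(3)}(40) − f^{(3)}(4)) = −1/720 · (6.00000 − 6.00000) = 0.00000.

S_2 ≈ 672364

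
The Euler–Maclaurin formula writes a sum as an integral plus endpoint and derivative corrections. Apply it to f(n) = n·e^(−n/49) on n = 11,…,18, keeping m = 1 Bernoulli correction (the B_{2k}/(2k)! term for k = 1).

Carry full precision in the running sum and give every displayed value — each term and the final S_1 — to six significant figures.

The integral term ∫_11^18 x·e^(−x/49) dx = 75.1307.
½[f(11) + f(18)] = ½[8.78816 + 12.4662] = 10.6272.
Integral + boundary = 85.7579.
Order-1 term: 1/12 · (0.438156 − 0.619574) = -0.0151181.

S_1 ≈ 85.7428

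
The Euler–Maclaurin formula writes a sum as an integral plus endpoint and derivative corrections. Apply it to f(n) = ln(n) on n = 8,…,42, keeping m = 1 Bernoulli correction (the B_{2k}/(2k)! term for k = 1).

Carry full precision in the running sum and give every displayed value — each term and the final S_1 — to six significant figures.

∫_8^42 ln(x) dx evaluates to 106.347.
Endpoint term: (f(8) + f(42))/2 = (2.07944 + 3.73767)/2 = 2.90856.
So far: 109.255.
Order-1 term: 1/12 · (0.0238095 − 0.125000) = -0.00843254.

S_1 ≈ 109.247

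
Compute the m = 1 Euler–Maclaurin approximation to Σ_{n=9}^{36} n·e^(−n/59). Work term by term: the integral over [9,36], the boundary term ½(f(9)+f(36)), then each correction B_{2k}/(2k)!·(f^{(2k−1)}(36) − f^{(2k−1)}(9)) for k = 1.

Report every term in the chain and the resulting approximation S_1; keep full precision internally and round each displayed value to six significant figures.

S_1 ≈ 413.026

∫_9^36 x·e^(−x/59) dx evaluates to 399.427.
Endpoint term: (f(9) + f(36))/2 = (7.72670 + 19.5573)/2 = 13.6420.
So far: 413.069.
Correction k=1: B_{2}/2! · (f^{(1)}(36) − f^{(1)}(9)) = 1/12 · (0.211779 − 0.727561) = -0.0429819.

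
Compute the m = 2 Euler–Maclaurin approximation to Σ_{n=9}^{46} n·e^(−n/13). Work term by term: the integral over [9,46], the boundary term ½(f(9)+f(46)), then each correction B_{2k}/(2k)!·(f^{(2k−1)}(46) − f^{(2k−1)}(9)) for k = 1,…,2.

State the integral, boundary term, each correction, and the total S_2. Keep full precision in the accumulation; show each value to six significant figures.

S_2 ≈ 123.734

Integral: ∫_9^46 x·e^(−x/13) dx = 120.833.
Boundary: ½(f(9) + f(46)) = ½(4.50378 + 1.33667) = 2.92022.
Running total after boundary: 123.753.
Order-1 term: 1/12 · (-0.0737626 − 0.153975) = -0.0189782.
Running total after k=1: 123.734.
Order-2 term: −1/720 · (-9.25835e-05 − 0.00683323) = 9.61918e-06.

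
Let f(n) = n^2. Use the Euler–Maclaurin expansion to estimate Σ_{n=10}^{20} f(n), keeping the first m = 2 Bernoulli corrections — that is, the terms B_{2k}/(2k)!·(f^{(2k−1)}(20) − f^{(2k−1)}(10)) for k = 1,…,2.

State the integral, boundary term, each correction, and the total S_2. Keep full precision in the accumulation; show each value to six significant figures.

S_2 ≈ 2585.00

The integral term ∫_10^20 x^2 dx = 2333.33.
Endpoint term: (f(10) + f(20))/2 = (100.000 + 400.000)/2 = 250.000.
Running total after boundary: 2583.33.
Order-1 term: 1/12 · (40.0000 − 20.0000) = 1.66667.
Running total after k=1: 2585.00.
Order-2 term: −1/720 · (0.00000 − 0.00000) = 0.00000.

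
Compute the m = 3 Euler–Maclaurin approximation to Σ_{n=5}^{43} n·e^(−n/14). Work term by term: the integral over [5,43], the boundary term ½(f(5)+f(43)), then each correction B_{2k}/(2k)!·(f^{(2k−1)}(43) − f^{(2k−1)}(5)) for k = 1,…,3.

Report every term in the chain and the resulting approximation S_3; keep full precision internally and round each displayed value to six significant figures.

S_3 ≈ 151.822

∫_5^43 x·e^(−x/14) dx evaluates to 149.122.
½[f(5) + f(43)] = ½[3.49836 + 1.99326] = 2.74581.
Running total after boundary: 151.868.
k=1: B_{2}/(2)! × [f^{(1)}(43) − f^{(1)}(5)] = 1/12 × (-0.0960208 − 0.449789) = -0.0454842.
Running total after k=1: 151.822.
k=2: B_{4}/(4)! × [f^{(3)}(43) − f^{(3)}(5)] = −1/720 × (-1.68932e-05 − 0.00943436) = 1.31267e-05.
Running total after k=2: 151.822.
k=3: B_{6}/(6)! × [f^{(5)}(43) − f^{(5)}(5)] = 1/30240 × (2.32712e-06 − 8.45606e-05) = -2.71936e-09.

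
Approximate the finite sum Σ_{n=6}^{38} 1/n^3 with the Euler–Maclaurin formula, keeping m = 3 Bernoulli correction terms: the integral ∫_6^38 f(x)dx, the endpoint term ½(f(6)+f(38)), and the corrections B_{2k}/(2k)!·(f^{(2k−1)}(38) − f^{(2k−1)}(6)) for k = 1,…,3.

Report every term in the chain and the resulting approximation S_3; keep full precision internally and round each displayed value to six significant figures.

Integral: ∫_6^38 1/x^3 dx = 0.0135426.
½[f(6) + f(38)] = ½[0.00462963 + 1.82242e-05] = 0.00232393.
Integral + boundary = 0.0158666.
Correction k=1: B_{2}/2! · (f^{(1)}(38) − f^{(1)}(6)) = 1/12 · (-1.43876e-06 − (-0.00231481)) = 0.000192781.
Partial sum through k=1: 0.0160593.
Correction k=2: B_{4}/4! · (f^{(3)}(38) − f^{(3)}(6)) = −1/720 · (-1.99274e-08 − (-0.00128601)) = -1.78609e-06.
Partial sum through k=2: 0.0160576.
Correction k=3: B_{6}/6! · (f^{(5)}(38) − f^{(5)}(6)) = 1/30240 · (-5.79605e-10 − (-0.00150034)) = 4.96145e-08.

S_3 ≈ 0.0160576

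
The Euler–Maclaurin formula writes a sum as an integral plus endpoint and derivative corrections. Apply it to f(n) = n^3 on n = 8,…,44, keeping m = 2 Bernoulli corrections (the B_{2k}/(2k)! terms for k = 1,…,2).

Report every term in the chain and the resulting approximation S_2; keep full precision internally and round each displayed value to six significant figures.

Integral: ∫_8^44 x^3 dx = 936000.
Endpoint term: (f(8) + f(44))/2 = (512.000 + 85184.0)/2 = 42848.0.
Running total after boundary: 978848.
k=1: B_{2}/(2)! × [f^{(1)}(44) − f^{(1)}(8)] = 1/12 × (5808.00 − 192.000) = 468.000.
Partial sum through k=1: 979316.
k=2: B_{4}/(4)! × [f^{(3)}(44) − f^{(3)}(8)] = −1/720 × (6.00000 − 6.00000) = 0.00000.

S_2 ≈ 979316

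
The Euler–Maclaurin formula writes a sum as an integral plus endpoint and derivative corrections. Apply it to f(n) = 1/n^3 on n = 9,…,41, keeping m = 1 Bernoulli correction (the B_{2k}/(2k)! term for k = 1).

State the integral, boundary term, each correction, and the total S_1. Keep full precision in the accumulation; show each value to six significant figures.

S_1 ≈ 0.00660654

The integral term ∫_9^41 1/x^3 dx = 0.00587540.
½[f(9) + f(41)] = ½[0.00137174 + 1.45094e-05] = 0.000693126.
Integral + boundary = 0.00656852.
Order-1 term: 1/12 · (-1.06166e-06 − (-0.000457247)) = 3.80155e-05.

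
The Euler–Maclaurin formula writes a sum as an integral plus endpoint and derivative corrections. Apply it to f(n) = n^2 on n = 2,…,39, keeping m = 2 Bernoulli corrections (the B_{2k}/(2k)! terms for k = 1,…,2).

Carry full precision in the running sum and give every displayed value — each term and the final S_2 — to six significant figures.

S_2 ≈ 20539.0

Integral: ∫_2^39 x^2 dx = 19770.3.
Boundary: ½(f(2) + f(39)) = ½(4.00000 + 1521.00) = 762.500.
Integral + boundary = 20532.8.
Correction k=1: B_{2}/2! · (f^{(1)}(39) − f^{(1)}(2)) = 1/12 · (78.0000 − 4.00000) = 6.16667.
After k=1: 20539.0.
Correction k=2: B_{4}/4! · (f^{(3)}(39) − f^{(3)}(2)) = −1/720 · (0.00000 − 0.00000) = 0.00000.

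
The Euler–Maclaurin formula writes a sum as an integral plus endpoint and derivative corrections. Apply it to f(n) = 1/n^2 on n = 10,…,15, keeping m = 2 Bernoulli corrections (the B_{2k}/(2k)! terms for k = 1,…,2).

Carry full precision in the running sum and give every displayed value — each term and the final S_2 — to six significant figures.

S_2 ≈ 0.0406726

The integral term ∫_10^15 1/x^2 dx = 0.0333333.
½[f(10) + f(15)] = ½[0.0100000 + 0.00444444] = 0.00722222.
Integral + boundary = 0.0405556.
Correction k=1: B_{2}/2! · (f^{(1)}(15) − f^{(1)}(10)) = 1/12 · (-0.000592593 − (-0.00200000)) = 0.000117284.
After k=1: 0.0406728.
Correction k=2: B_{4}/4! · (f^{(3)}(15) − f^{(3)}(10)) = −1/720 · (-3.16049e-05 − (-0.000240000)) = -2.89438e-07.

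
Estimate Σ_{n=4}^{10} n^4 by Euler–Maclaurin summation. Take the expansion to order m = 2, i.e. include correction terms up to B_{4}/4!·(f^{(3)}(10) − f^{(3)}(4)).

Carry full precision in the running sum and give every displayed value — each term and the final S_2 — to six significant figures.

Integral: ∫_4^10 x^4 dx = 19795.2.
Boundary: ½(f(4) + f(10)) = ½(256.000 + 10000.0) = 5128.00.
Integral + boundary = 24923.2.
Correction k=1: B_{2}/2! · (f^{(1)}(10) − f^{(1)}(4)) = 1/12 · (4000.00 − 256.000) = 312.000.
Running total after k=1: 25235.2.
Correction k=2: B_{4}/4! · (f^{(3)}(10) − f^{(3)}(4)) = −1/720 · (240.000 − 96.0000) = -0.200000.

S_2 ≈ 25235.0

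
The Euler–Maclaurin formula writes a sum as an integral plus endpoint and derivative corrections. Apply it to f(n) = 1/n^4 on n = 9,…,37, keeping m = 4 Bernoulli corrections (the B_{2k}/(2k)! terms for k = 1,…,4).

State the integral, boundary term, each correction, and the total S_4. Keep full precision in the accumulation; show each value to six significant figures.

∫_9^37 1/x^4 dx evaluates to 0.000450667.
Boundary: ½(f(9) + f(37)) = ½(0.000152416 + 5.33572e-07) = 7.64747e-05.
Running total after boundary: 0.000527141.
Correction k=1: B_{2}/2! · (f^{(1)}(37) − f^{(1)}(9)) = 1/12 · (-5.76835e-08 − (-6.77404e-05)) = 5.64022e-06.
After k=1: 0.000532782.
Correction k=2: B_{4}/4! · (f^{(3)}(37) − f^{(3)}(9)) = −1/720 · (-1.26406e-09 − (-2.50890e-05)) = -3.48441e-08.
After k=2: 0.000532747.
Correction k=3: B_{6}/6! · (f^{(5)}(37) − f^{(5)}(9)) = 1/30240 · (-5.17075e-11 − (-1.73455e-05)) = 5.73593e-10.
After k=3: 0.000532747.
Correction k=4: B_{8}/8! · (f^{(7)}(37) − f^{(7)}(9)) = −1/1209600 · (-3.39933e-12 − (-1.92728e-05)) = -1.59332e-11.

S_4 ≈ 0.000532747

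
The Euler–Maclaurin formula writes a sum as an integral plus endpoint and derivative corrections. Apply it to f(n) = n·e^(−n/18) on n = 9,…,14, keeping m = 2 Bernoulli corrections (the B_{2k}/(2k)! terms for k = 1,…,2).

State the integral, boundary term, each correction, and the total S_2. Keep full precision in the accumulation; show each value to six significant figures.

S_2 ≈ 36.0732

∫_9^14 x·e^(−x/18) dx evaluates to 30.1446.
Boundary: ½(f(9) + f(14)) = ½(5.45878 + 6.43196) = 5.94537.
So far: 36.0900.
Order-1 term: 1/12 · (0.102095 − 0.303265) = -0.0167642.
Running total after k=1: 36.0732.
Order-2 term: −1/720 · (0.00315107 − 0.00468002) = 2.12354e-06.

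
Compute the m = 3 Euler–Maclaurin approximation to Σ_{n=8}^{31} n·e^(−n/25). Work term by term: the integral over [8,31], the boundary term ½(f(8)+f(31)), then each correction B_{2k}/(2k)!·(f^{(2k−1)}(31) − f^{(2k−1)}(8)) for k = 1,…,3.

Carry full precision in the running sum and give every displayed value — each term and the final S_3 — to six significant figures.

Integral: ∫_8^31 x·e^(−x/25) dx = 193.935.
Boundary: ½(f(8) + f(31)) = ½(5.80919 + 8.97091) = 7.39005.
Integral + boundary = 201.325.
Correction k=1: B_{2}/2! · (f^{(1)}(31) − f^{(1)}(8)) = 1/12 · (-0.0694522 − 0.493781) = -0.0469361.
Running total after k=1: 201.278.
Correction k=2: B_{4}/4! · (f^{(3)}(31) − f^{(3)}(8)) = −1/720 · (0.000814906 − 0.00311373) = 3.19281e-06.
Running total after k=2: 201.278.
Correction k=3: B_{6}/6! · (f^{(5)}(31) − f^{(5)}(8)) = 1/30240 · (2.78550e-06 − 8.69985e-06) = -1.95580e-10.

S_3 ≈ 201.278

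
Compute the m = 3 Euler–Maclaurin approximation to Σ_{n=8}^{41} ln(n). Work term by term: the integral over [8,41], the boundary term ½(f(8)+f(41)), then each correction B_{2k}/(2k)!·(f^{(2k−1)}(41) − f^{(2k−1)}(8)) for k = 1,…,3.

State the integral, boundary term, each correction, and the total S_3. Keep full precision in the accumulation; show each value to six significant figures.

S_3 ≈ 105.509

The integral term ∫_8^41 ln(x) dx = 102.621.
Endpoint term: (f(8) + f(41))/2 = (2.07944 + 3.71357)/2 = 2.89651.
Running total after boundary: 105.517.
Correction k=1: B_{2}/2! · (f^{(1)}(41) − f^{(1)}(8)) = 1/12 · (0.0243902 − 0.125000) = -0.00838415.
Running total after k=1: 105.509.
Correction k=2: B_{4}/4! · (f^{(3)}(41) − f^{(3)}(8)) = −1/720 · (2.90187e-05 − 0.00390625) = 5.38504e-06.
Running total after k=2: 105.509.
Correction k=3: B_{6}/6! · (f^{(5)}(41) − f^{(5)}(8)) = 1/30240 · (2.07153e-07 − 0.000732422) = -2.42134e-08.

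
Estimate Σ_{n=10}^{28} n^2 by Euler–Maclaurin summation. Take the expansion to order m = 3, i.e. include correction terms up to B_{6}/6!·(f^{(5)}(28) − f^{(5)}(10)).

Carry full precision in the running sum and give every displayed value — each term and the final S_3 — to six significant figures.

S_3 ≈ 7429.00

∫_10^28 x^2 dx evaluates to 6984.00.
Boundary: ½(f(10) + f(28)) = ½(100.000 + 784.000) = 442.000.
Running total after boundary: 7426.00.
Correction k=1: B_{2}/2! · (f^{(1)}(28) − f^{(1)}(10)) = 1/12 · (56.0000 − 20.0000) = 3.00000.
Partial sum through k=1: 7429.00.
Correction k=2: B_{4}/4! · (f^{(3)}(28) − f^{(3)}(10)) = −1/720 · (0.00000 − 0.00000) = 0.00000.
Partial sum through k=2: 7429.00.
Correction k=3: B_{6}/6! · (f^{(5)}(28) − f^{(5)}(10)) = 1/30240 · (0.00000 − 0.00000) = 0.00000.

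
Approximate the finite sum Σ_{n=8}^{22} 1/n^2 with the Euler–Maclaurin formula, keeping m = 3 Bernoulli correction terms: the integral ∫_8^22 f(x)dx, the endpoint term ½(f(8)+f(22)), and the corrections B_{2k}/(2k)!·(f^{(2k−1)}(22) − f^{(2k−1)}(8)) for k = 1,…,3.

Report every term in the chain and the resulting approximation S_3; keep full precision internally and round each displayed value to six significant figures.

S_3 ≈ 0.0886999

The integral term ∫_8^22 1/x^2 dx = 0.0795455.
Endpoint term: (f(8) + f(22))/2 = (0.0156250 + 0.00206612)/2 = 0.00884556.
Running total after boundary: 0.0883910.
Correction k=1: B_{2}/2! · (f^{(1)}(22) − f^{(1)}(8)) = 1/12 · (-0.000187829 − (-0.00390625)) = 0.000309868.
After k=1: 0.0887009.
Correction k=2: B_{4}/4! · (f^{(3)}(22) − f^{(3)}(8)) = −1/720 · (-4.65691e-06 − (-0.000732422)) = -1.01078e-06.
After k=2: 0.0886999.
Correction k=3: B_{6}/6! · (f^{(5)}(22) − f^{(5)}(8)) = 1/30240 · (-2.88651e-07 − (-0.000343323)) = 1.13437e-08.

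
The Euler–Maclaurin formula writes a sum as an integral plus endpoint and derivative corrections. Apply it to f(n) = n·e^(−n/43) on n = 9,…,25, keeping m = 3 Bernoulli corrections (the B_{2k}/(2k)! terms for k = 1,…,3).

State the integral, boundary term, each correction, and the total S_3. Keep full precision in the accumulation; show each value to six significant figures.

S_3 ≈ 189.476

Integral: ∫_9^25 x·e^(−x/43) dx = 178.871.
Endpoint term: (f(9) + f(25))/2 = (7.30035 + 13.9779)/2 = 10.6391.
Running total after boundary: 189.510.
Correction k=1: B_{2}/2! · (f^{(1)}(25) − f^{(1)}(9)) = 1/12 · (0.234049 − 0.641374) = -0.0339438.
Partial sum through k=1: 189.476.
Correction k=2: B_{4}/4! · (f^{(3)}(25) − f^{(3)}(9)) = −1/720 · (0.000731360 − 0.00122427) = 6.84597e-07.
Partial sum through k=2: 189.476.
Correction k=3: B_{6}/6! · (f^{(5)}(25) − f^{(5)}(9)) = 1/30240 · (7.22628e-07 − 1.13665e-06) = -1.36912e-11.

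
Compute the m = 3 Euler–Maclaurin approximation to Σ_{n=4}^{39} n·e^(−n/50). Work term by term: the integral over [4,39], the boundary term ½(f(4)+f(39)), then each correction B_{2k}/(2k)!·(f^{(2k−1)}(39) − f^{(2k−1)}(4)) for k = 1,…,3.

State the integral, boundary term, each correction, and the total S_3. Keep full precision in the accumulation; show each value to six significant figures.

S_3 ≈ 463.230

∫_4^39 x·e^(−x/50) dx evaluates to 452.507.
Boundary: ½(f(4) + f(39)) = ½(3.69247 + 17.8778) = 10.7851.
Running total after boundary: 463.293.
Correction k=1: B_{2}/2! · (f^{(1)}(39) − f^{(1)}(4)) = 1/12 · (0.100849 − 0.849267) = -0.0623681.
After k=1: 463.230.
Correction k=2: B_{4}/4! · (f^{(3)}(39) − f^{(3)}(4)) = −1/720 · (0.000407065 − 0.00107820) = 9.32132e-07.
After k=2: 463.230.
Correction k=3: B_{6}/6! · (f^{(5)}(39) − f^{(5)}(4)) = 1/30240 · (3.09516e-07 − 7.26677e-07) = -1.37950e-11.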